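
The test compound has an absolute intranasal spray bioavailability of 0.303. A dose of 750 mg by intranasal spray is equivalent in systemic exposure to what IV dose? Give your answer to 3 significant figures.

D_iv = 227 mg

Systemic exposure from an extravascular dose = F × D_ev, so the equivalent IV dose is F × D_ev.
D_iv = F × D_ev = 0.303 × 750 = 227.25 mg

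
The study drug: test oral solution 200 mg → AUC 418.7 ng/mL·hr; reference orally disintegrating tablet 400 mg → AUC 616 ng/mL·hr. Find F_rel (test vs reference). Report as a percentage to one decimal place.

F_rel = (AUC_test/D_test) / (AUC_ref/D_ref)
      = (418.7/200) / (616/400)
      = 2.0935 / 1.54 = 1.3594 = 135.94%

F_rel = 135.9%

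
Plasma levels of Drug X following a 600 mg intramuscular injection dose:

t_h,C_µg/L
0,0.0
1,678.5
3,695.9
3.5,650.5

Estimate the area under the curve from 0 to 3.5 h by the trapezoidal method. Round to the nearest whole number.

AUC = 2050 µg/L·h

Trapezoidal AUC_0→3.5:
  [0→1]: (0.0+678.5)/2 × 1 = 339.25
  [1→3]: (678.5+695.9)/2 × 2 = 1374.4
  [3→3.5]: (695.9+650.5)/2 × 0.5 = 336.6
  Sum = 2050.25 µg/L·h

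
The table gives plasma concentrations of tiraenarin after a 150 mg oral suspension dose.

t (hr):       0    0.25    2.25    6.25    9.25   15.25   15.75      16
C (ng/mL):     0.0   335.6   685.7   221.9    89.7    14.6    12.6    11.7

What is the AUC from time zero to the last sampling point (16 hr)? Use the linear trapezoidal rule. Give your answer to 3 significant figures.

Trapezoidal AUC_0→16:
  [0→0.25]: (0.0+335.6)/2 × 0.25 = 41.95
  [0.25→2.25]: (335.6+685.7)/2 × 2 = 1021.3
  [2.25→6.25]: (685.7+221.9)/2 × 4 = 1815.2
  [6.25→9.25]: (221.9+89.7)/2 × 3 = 467.4
  [9.25→15.25]: (89.7+14.6)/2 × 6 = 312.9
  [15.25→15.75]: (14.6+12.6)/2 × 0.5 = 6.8
  [15.75→16]: (12.6+11.7)/2 × 0.25 = 3.0375
  Sum = 3668.5875 ng/mL·hr

AUC = 3670 ng/mL·hr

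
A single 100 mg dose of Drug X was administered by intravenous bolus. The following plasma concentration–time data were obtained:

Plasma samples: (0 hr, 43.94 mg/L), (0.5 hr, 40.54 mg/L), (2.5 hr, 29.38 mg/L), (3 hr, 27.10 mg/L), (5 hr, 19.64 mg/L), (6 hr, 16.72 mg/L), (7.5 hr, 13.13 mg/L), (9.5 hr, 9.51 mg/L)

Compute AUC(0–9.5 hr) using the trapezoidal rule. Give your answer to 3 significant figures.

Trapezoidal AUC_0→9.5:
  [0→0.5]: (43.94+40.54)/2 × 0.5 = 21.12
  [0.5→2.5]: (40.54+29.38)/2 × 2 = 69.92
  [2.5→3]: (29.38+27.10)/2 × 0.5 = 14.12
  [3→5]: (27.10+19.64)/2 × 2 = 46.74
  [5→6]: (19.64+16.72)/2 × 1 = 18.18
  [6→7.5]: (16.72+13.13)/2 × 1.5 = 22.3875
  [7.5→9.5]: (13.13+9.51)/2 × 2 = 22.64
  Sum = 215.1075 mg/L·hr

AUC = 215 mg/L·hr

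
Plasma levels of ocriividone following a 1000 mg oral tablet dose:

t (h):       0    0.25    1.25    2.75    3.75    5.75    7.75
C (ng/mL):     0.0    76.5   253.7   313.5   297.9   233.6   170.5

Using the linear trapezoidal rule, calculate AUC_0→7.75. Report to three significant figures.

Trapezoidal AUC_0→7.75:
  [0→0.25]: (0.0+76.5)/2 × 0.25 = 9.5625
  [0.25→1.25]: (76.5+253.7)/2 × 1 = 165.1
  [1.25→2.75]: (253.7+313.5)/2 × 1.5 = 425.4
  [2.75→3.75]: (313.5+297.9)/2 × 1 = 305.7
  [3.75→5.75]: (297.9+233.6)/2 × 2 = 531.5
  [5.75→7.75]: (233.6+170.5)/2 × 2 = 404.1
  Sum = 1841.3625 ng/mL·h

AUC = 1840 ng/mL·h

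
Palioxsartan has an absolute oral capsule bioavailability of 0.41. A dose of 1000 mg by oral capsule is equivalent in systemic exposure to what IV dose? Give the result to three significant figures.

D_iv = 410 mg

Systemic exposure from an extravascular dose = F × D_ev, so the equivalent IV dose is F × D_ev.
D_iv = F × D_ev = 0.41 × 1000 = 410 mg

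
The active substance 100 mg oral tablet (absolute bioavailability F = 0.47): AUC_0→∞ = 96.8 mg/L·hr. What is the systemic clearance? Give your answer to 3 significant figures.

CL = F × Dose / AUC_0→∞
   = 0.47 × 100 / 96.8 = 0.485537 L/hr

CL = 0.486 L/hr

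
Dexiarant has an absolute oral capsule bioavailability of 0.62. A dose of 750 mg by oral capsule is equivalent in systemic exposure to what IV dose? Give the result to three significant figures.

Systemic exposure from an extravascular dose = F × D_ev, so the equivalent IV dose is F × D_ev.
D_iv = F × D_ev = 0.62 × 750 = 465 mg

D_iv = 465 mg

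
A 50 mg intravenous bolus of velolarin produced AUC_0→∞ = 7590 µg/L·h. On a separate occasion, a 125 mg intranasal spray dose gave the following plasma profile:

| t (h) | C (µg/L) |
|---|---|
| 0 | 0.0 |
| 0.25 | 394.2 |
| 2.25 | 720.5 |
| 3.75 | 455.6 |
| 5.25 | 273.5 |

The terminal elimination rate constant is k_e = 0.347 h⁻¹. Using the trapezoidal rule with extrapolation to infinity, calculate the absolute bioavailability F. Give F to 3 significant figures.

F = 0.178

Trapezoidal AUC_0→5.25 (intranasal spray):
  [0→0.25]: (0.0+394.2)/2 × 0.25 = 49.275
  [0.25→2.25]: (394.2+720.5)/2 × 2 = 1114.7
  [2.25→3.75]: (720.5+455.6)/2 × 1.5 = 882.075
  [3.75→5.25]: (455.6+273.5)/2 × 1.5 = 546.825
  Sum = 2592.875 µg/L·h
Tail: C_last/k_e = 273.5/0.347 = 788.184
AUC_0→∞ (intranasal spray) = 2592.875 + 788.184 = 3381.059 µg/L·h
F = (AUC_ev/D_ev)/(AUC_iv/D_iv) = (3381.059/125)/(7590/50) = 27.048472/151.8 = 0.1782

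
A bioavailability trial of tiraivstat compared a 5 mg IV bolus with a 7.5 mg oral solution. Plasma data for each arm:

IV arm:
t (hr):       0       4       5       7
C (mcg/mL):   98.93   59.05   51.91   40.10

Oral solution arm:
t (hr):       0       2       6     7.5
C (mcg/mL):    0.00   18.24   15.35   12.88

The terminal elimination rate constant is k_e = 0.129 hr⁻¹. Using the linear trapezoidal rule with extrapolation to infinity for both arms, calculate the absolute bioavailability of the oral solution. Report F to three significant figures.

Trapezoidal AUC_0→7 (IV):
  [0→4]: (98.93+59.05)/2 × 4 = 315.96
  [4→5]: (59.05+51.91)/2 × 1 = 55.48
  [5→7]: (51.91+40.10)/2 × 2 = 92.01
  Sum = 463.45 mcg/mL·hr
IV tail: 40.10/0.129 = 310.853; AUC_iv,0→∞ = 463.45 + 310.853 = 774.303 mcg/mL·hr
Trapezoidal AUC_0→7.5 (oral solution):
  [0→2]: (0.00+18.24)/2 × 2 = 18.24
  [2→6]: (18.24+15.35)/2 × 4 = 67.18
  [6→7.5]: (15.35+12.88)/2 × 1.5 = 21.1725
  Sum = 106.5925 mcg/mL·hr
oral solution tail: 12.88/0.129 = 99.845; AUC_ev,0→∞ = 106.5925 + 99.845 = 206.4375 mcg/mL·hr
F = (AUC_ev/D_ev)/(AUC_iv/D_iv) = (206.4375/7.5)/(774.303/5) = 27.525/154.8606 = 0.1777

F = 0.178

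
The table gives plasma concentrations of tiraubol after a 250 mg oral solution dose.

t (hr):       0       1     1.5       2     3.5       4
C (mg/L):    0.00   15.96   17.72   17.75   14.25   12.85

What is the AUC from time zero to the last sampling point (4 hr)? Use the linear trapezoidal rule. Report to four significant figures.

AUC = 56.04 mg/L·hr

Trapezoidal AUC_0→4:
  [0→1]: (0.00+15.96)/2 × 1 = 7.98
  [1→1.5]: (15.96+17.72)/2 × 0.5 = 8.42
  [1.5→2]: (17.72+17.75)/2 × 0.5 = 8.8675
  [2→3.5]: (17.75+14.25)/2 × 1.5 = 24.0
  [3.5→4]: (14.25+12.85)/2 × 0.5 = 6.775
  Sum = 56.0425 mg/L·hr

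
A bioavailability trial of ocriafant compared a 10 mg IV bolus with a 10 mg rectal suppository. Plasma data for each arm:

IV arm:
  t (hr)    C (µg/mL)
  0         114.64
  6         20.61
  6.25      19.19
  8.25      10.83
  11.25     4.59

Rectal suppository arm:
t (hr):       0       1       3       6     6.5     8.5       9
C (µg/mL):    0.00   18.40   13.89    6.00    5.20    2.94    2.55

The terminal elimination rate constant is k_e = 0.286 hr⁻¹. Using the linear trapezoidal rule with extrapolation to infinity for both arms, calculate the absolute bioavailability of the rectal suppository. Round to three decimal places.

Trapezoidal AUC_0→11.25 (IV):
  [0→6]: (114.64+20.61)/2 × 6 = 405.75
  [6→6.25]: (20.61+19.19)/2 × 0.25 = 4.975
  [6.25→8.25]: (19.19+10.83)/2 × 2 = 30.02
  [8.25→11.25]: (10.83+4.59)/2 × 3 = 23.13
  Sum = 463.875 µg/mL·hr
IV tail: 4.59/0.286 = 16.049; AUC_iv,0→∞ = 463.875 + 16.049 = 479.924 µg/mL·hr
Trapezoidal AUC_0→9 (rectal suppository):
  [0→1]: (0.00+18.40)/2 × 1 = 9.2
  [1→3]: (18.40+13.89)/2 × 2 = 32.29
  [3→6]: (13.89+6.00)/2 × 3 = 29.835
  [6→6.5]: (6.00+5.20)/2 × 0.5 = 2.8
  [6.5→8.5]: (5.20+2.94)/2 × 2 = 8.14
  [8.5→9]: (2.94+2.55)/2 × 0.5 = 1.3725
  Sum = 83.6375 µg/mL·hr
rectal suppository tail: 2.55/0.286 = 8.916; AUC_ev,0→∞ = 83.6375 + 8.916 = 92.5535 µg/mL·hr
F = (AUC_ev/D_ev)/(AUC_iv/D_iv) = (92.5535/10)/(479.924/10) = 9.25535/47.9924 = 0.1929

F = 0.193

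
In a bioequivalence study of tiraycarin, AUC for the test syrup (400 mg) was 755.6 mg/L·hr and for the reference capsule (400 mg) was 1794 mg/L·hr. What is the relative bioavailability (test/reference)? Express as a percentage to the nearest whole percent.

F_rel = (AUC_test/D_test) / (AUC_ref/D_ref)
      = (755.6/400) / (1794/400)
      = 1.889 / 4.485 = 0.4212 = 42.12%

F_rel = 42%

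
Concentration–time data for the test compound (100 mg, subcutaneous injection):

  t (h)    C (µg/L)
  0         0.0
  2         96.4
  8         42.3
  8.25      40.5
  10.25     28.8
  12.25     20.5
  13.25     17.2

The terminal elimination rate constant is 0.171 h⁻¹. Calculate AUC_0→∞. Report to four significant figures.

Trapezoidal AUC_0→13.25:
  [0→2]: (0.0+96.4)/2 × 2 = 96.4
  [2→8]: (96.4+42.3)/2 × 6 = 416.1
  [8→8.25]: (42.3+40.5)/2 × 0.25 = 10.35
  [8.25→10.25]: (40.5+28.8)/2 × 2 = 69.3
  [10.25→12.25]: (28.8+20.5)/2 × 2 = 49.3
  [12.25→13.25]: (20.5+17.2)/2 × 1 = 18.85
  Sum = 660.3 µg/L·h
Extrapolated tail: C_last / k_e = 17.2 / 0.171 = 100.585
AUC_0→∞ = 660.3 + 100.585 = 760.885 µg/L·h

AUC = 760.9 µg/L·h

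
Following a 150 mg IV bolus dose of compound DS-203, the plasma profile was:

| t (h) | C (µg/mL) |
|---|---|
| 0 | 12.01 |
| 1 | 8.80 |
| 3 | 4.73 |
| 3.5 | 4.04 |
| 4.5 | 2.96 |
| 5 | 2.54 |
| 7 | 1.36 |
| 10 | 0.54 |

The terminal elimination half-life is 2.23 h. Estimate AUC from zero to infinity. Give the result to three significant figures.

AUC = 39.5 µg/mL·h

Trapezoidal AUC_0→10:
  [0→1]: (12.01+8.80)/2 × 1 = 10.405
  [1→3]: (8.80+4.73)/2 × 2 = 13.53
  [3→3.5]: (4.73+4.04)/2 × 0.5 = 2.1925
  [3.5→4.5]: (4.04+2.96)/2 × 1 = 3.5
  [4.5→5]: (2.96+2.54)/2 × 0.5 = 1.375
  [5→7]: (2.54+1.36)/2 × 2 = 3.9
  [7→10]: (1.36+0.54)/2 × 3 = 2.85
  Sum = 37.7525 µg/mL·h
k_e = ln2 / t½ = 0.693147 / 2.23 = 0.3108 h^-1
Extrapolated tail: C_last / k_e = 0.54 / 0.3108 = 1.737
AUC_0→∞ = 37.7525 + 1.737 = 39.4895 µg/mL·h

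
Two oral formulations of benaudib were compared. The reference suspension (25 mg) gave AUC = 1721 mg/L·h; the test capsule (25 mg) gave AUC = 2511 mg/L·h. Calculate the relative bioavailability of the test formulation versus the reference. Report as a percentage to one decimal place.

F_rel = (AUC_test/D_test) / (AUC_ref/D_ref)
      = (2511/25) / (1721/25)
      = 100.44 / 68.84 = 1.4590 = 145.90%

F_rel = 145.9%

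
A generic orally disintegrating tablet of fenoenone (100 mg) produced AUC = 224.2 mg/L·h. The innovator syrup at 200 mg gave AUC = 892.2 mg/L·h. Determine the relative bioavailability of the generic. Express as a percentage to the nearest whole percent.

F_rel = 50%

F_rel = (AUC_test/D_test) / (AUC_ref/D_ref)
      = (224.2/100) / (892.2/200)
      = 2.242 / 4.461 = 0.5026 = 50.26%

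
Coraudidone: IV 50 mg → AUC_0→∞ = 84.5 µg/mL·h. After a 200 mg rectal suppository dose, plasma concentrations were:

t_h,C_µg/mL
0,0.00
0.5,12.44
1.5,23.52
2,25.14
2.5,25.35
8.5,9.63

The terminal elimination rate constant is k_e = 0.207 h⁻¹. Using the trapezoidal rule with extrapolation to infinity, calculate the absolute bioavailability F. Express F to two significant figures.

F = 0.58

Trapezoidal AUC_0→8.5 (rectal suppository):
  [0→0.5]: (0.00+12.44)/2 × 0.5 = 3.11
  [0.5→1.5]: (12.44+23.52)/2 × 1 = 17.98
  [1.5→2]: (23.52+25.14)/2 × 0.5 = 12.165
  [2→2.5]: (25.14+25.35)/2 × 0.5 = 12.6225
  [2.5→8.5]: (25.35+9.63)/2 × 6 = 104.94
  Sum = 150.8175 µg/mL·h
Tail: C_last/k_e = 9.63/0.207 = 46.522
AUC_0→∞ (rectal suppository) = 150.8175 + 46.522 = 197.3395 µg/mL·h
F = (AUC_ev/D_ev)/(AUC_iv/D_iv) = (197.3395/200)/(84.5/50) = 0.9866975/1.69 = 0.5838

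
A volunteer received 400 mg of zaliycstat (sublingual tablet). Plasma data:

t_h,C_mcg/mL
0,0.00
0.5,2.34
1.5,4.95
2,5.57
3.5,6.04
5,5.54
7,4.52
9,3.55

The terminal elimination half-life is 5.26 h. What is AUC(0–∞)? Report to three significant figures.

AUC = 69.3 mcg/mL·h

Trapezoidal AUC_0→9:
  [0→0.5]: (0.00+2.34)/2 × 0.5 = 0.585
  [0.5→1.5]: (2.34+4.95)/2 × 1 = 3.645
  [1.5→2]: (4.95+5.57)/2 × 0.5 = 2.63
  [2→3.5]: (5.57+6.04)/2 × 1.5 = 8.7075
  [3.5→5]: (6.04+5.54)/2 × 1.5 = 8.685
  [5→7]: (5.54+4.52)/2 × 2 = 10.06
  [7→9]: (4.52+3.55)/2 × 2 = 8.07
  Sum = 42.3825 mcg/mL·h
k_e = ln2 / t½ = 0.693147 / 5.26 = 0.1318 h^-1
Extrapolated tail: C_last / k_e = 3.55 / 0.1318 = 26.935
AUC_0→∞ = 42.3825 + 26.935 = 69.3175 mcg/mL·h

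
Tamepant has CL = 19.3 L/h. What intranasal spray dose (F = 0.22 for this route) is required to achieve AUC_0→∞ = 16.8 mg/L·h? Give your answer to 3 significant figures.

Dose = 1470 mg

Dose = CL × AUC_0→∞ / F
     = 19.3 × 16.8 / 0.22 = 1473.82 mg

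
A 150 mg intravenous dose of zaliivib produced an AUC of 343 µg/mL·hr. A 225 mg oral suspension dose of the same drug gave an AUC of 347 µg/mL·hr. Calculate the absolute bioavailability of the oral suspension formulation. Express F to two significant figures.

F = (AUC_ev / D_ev) / (AUC_iv / D_iv)
  = (347/225) / (343/150)
  = 1.54222 / 2.28667 = 0.6744

F = 0.67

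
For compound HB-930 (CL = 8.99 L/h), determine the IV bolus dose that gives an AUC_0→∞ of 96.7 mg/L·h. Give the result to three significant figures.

Dose = 869 mg

Dose_iv = CL × AUC_0→∞
     = 8.99 × 96.7 = 869.333 mg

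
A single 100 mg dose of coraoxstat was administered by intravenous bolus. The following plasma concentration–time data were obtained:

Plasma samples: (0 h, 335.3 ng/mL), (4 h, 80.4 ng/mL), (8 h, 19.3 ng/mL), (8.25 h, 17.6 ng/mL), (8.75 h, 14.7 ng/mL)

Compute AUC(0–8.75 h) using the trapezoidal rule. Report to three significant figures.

AUC = 1040 ng/mL·h

Trapezoidal AUC_0→8.75:
  [0→4]: (335.3+80.4)/2 × 4 = 831.4
  [4→8]: (80.4+19.3)/2 × 4 = 199.4
  [8→8.25]: (19.3+17.6)/2 × 0.25 = 4.6125
  [8.25→8.75]: (17.6+14.7)/2 × 0.5 = 8.075
  Sum = 1043.4875 ng/mL·h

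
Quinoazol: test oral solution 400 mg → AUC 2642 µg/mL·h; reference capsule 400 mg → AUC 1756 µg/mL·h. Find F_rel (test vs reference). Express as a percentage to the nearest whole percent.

F_rel = 150%

F_rel = (AUC_test/D_test) / (AUC_ref/D_ref)
      = (2642/400) / (1756/400)
      = 6.605 / 4.39 = 1.5046 = 150.46%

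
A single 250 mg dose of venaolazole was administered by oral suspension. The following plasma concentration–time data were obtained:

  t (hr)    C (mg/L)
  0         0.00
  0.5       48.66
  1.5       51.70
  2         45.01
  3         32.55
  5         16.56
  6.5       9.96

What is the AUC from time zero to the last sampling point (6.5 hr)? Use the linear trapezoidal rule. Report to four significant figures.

Trapezoidal AUC_0→6.5:
  [0→0.5]: (0.00+48.66)/2 × 0.5 = 12.165
  [0.5→1.5]: (48.66+51.70)/2 × 1 = 50.18
  [1.5→2]: (51.70+45.01)/2 × 0.5 = 24.1775
  [2→3]: (45.01+32.55)/2 × 1 = 38.78
  [3→5]: (32.55+16.56)/2 × 2 = 49.11
  [5→6.5]: (16.56+9.96)/2 × 1.5 = 19.89
  Sum = 194.3025 mg/L·hr

AUC = 194.3 mg/L·hr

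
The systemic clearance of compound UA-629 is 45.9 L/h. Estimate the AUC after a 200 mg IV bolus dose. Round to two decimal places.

AUC = 4.36 mg/L·h

AUC_0→∞ = Dose_iv / CL
        = 200 / 45.9 = 4.3573 mg/L·h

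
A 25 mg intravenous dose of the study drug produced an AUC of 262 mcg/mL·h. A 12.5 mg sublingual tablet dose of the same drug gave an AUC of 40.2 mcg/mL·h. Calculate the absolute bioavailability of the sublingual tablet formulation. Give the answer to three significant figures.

F = 0.307

F = (AUC_ev / D_ev) / (AUC_iv / D_iv)
  = (40.2/12.5) / (262/25)
  = 3.216 / 10.48 = 0.3069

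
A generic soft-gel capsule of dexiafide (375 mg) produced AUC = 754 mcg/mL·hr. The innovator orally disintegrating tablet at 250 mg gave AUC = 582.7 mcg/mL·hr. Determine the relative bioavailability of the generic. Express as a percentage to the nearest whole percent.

F_rel = (AUC_test/D_test) / (AUC_ref/D_ref)
      = (754/375) / (582.7/250)
      = 2.01067 / 2.3308 = 0.8627 = 86.27%

F_rel = 86%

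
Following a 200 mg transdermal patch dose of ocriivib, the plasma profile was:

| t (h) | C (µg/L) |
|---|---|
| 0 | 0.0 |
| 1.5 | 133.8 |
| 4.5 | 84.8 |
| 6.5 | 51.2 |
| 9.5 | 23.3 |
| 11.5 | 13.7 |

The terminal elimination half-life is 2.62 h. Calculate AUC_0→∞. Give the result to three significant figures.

Trapezoidal AUC_0→11.5:
  [0→1.5]: (0.0+133.8)/2 × 1.5 = 100.35
  [1.5→4.5]: (133.8+84.8)/2 × 3 = 327.9
  [4.5→6.5]: (84.8+51.2)/2 × 2 = 136.0
  [6.5→9.5]: (51.2+23.3)/2 × 3 = 111.75
  [9.5→11.5]: (23.3+13.7)/2 × 2 = 37.0
  Sum = 713.0 µg/L·h
k_e = ln2 / t½ = 0.693147 / 2.62 = 0.2646 h^-1
Extrapolated tail: C_last / k_e = 13.7 / 0.2646 = 51.776
AUC_0→∞ = 713.0 + 51.776 = 764.776 µg/L·h

AUC = 765 µg/L·h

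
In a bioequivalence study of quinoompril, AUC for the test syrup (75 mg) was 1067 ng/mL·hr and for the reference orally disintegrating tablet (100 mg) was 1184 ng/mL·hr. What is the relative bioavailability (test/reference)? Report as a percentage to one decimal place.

F_rel = 120.2%

F_rel = (AUC_test/D_test) / (AUC_ref/D_ref)
      = (1067/75) / (1184/100)
      = 14.2267 / 11.84 = 1.2016 = 120.16%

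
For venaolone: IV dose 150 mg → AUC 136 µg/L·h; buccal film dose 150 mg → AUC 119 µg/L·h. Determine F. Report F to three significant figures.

F = 0.875

F = (AUC_ev / D_ev) / (AUC_iv / D_iv)
  = (119/150) / (136/150)
  = 0.793333 / 0.906667 = 0.8750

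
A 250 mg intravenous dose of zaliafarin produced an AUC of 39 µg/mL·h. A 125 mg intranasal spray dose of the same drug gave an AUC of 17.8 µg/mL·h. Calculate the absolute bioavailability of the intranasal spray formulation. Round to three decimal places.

F = 0.913

F = (AUC_ev / D_ev) / (AUC_iv / D_iv)
  = (17.8/125) / (39/250)
  = 0.1424 / 0.156 = 0.9128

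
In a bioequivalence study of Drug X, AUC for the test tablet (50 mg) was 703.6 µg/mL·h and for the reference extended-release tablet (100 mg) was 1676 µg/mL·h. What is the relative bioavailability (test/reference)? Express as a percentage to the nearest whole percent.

F_rel = 84%

F_rel = (AUC_test/D_test) / (AUC_ref/D_ref)
      = (703.6/50) / (1676/100)
      = 14.072 / 16.76 = 0.8396 = 83.96%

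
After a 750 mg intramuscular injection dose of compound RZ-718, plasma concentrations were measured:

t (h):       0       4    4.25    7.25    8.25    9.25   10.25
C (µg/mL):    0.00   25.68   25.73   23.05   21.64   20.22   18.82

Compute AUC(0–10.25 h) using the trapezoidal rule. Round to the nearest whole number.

AUC = 194 µg/mL·h

Trapezoidal AUC_0→10.25:
  [0→4]: (0.00+25.68)/2 × 4 = 51.36
  [4→4.25]: (25.68+25.73)/2 × 0.25 = 6.42625
  [4.25→7.25]: (25.73+23.05)/2 × 3 = 73.17
  [7.25→8.25]: (23.05+21.64)/2 × 1 = 22.345
  [8.25→9.25]: (21.64+20.22)/2 × 1 = 20.93
  [9.25→10.25]: (20.22+18.82)/2 × 1 = 19.52
  Sum = 193.75125 µg/mL·h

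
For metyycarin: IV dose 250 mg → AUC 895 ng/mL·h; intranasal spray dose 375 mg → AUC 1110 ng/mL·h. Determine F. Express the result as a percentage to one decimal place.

F = (AUC_ev / D_ev) / (AUC_iv / D_iv)
  = (1110/375) / (895/250)
  = 2.96 / 3.58 = 0.8268
  = 82.68%

F = 82.7%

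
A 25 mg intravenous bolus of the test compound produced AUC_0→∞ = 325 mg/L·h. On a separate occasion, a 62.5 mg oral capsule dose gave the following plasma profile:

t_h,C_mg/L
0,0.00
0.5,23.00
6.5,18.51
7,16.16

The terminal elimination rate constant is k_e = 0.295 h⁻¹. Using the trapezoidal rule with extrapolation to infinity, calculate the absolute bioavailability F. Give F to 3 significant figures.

F = 0.238

Trapezoidal AUC_0→7 (oral capsule):
  [0→0.5]: (0.00+23.00)/2 × 0.5 = 5.75
  [0.5→6.5]: (23.00+18.51)/2 × 6 = 124.53
  [6.5→7]: (18.51+16.16)/2 × 0.5 = 8.6675
  Sum = 138.9475 mg/L·h
Tail: C_last/k_e = 16.16/0.295 = 54.780
AUC_0→∞ (oral capsule) = 138.9475 + 54.780 = 193.7275 mg/L·h
F = (AUC_ev/D_ev)/(AUC_iv/D_iv) = (193.7275/62.5)/(325/25) = 3.09964/13 = 0.2384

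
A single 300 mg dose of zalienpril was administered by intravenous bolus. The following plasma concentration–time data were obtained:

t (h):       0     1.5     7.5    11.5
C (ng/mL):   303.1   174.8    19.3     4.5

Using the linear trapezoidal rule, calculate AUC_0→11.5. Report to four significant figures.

Trapezoidal AUC_0→11.5:
  [0→1.5]: (303.1+174.8)/2 × 1.5 = 358.425
  [1.5→7.5]: (174.8+19.3)/2 × 6 = 582.3
  [7.5→11.5]: (19.3+4.5)/2 × 4 = 47.6
  Sum = 988.325 ng/mL·h

AUC = 988.3 ng/mL·h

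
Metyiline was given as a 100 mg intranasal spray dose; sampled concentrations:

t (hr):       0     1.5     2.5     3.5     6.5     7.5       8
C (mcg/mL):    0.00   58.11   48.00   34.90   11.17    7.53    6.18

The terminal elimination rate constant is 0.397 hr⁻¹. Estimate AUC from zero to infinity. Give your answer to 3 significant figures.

AUC = 236 mcg/mL·hr

Trapezoidal AUC_0→8:
  [0→1.5]: (0.00+58.11)/2 × 1.5 = 43.5825
  [1.5→2.5]: (58.11+48.00)/2 × 1 = 53.055
  [2.5→3.5]: (48.00+34.90)/2 × 1 = 41.45
  [3.5→6.5]: (34.90+11.17)/2 × 3 = 69.105
  [6.5→7.5]: (11.17+7.53)/2 × 1 = 9.35
  [7.5→8]: (7.53+6.18)/2 × 0.5 = 3.4275
  Sum = 219.97 mcg/mL·hr
Extrapolated tail: C_last / k_e = 6.18 / 0.397 = 15.567
AUC_0→∞ = 219.97 + 15.567 = 235.537 mcg/mL·hr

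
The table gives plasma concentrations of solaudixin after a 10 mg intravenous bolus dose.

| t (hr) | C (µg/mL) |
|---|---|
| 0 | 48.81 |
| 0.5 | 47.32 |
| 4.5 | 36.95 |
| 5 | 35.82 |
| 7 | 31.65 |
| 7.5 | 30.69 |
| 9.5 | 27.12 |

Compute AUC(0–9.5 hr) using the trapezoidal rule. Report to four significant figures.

Trapezoidal AUC_0→9.5:
  [0→0.5]: (48.81+47.32)/2 × 0.5 = 24.0325
  [0.5→4.5]: (47.32+36.95)/2 × 4 = 168.54
  [4.5→5]: (36.95+35.82)/2 × 0.5 = 18.1925
  [5→7]: (35.82+31.65)/2 × 2 = 67.47
  [7→7.5]: (31.65+30.69)/2 × 0.5 = 15.585
  [7.5→9.5]: (30.69+27.12)/2 × 2 = 57.81
  Sum = 351.63 µg/mL·hr

AUC = 351.6 µg/mL·hr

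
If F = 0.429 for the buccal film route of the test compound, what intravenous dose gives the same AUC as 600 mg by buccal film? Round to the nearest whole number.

D_iv = 257 mg

Systemic exposure from an extravascular dose = F × D_ev, so the equivalent IV dose is F × D_ev.
D_iv = F × D_ev = 0.429 × 600 = 257.4 mg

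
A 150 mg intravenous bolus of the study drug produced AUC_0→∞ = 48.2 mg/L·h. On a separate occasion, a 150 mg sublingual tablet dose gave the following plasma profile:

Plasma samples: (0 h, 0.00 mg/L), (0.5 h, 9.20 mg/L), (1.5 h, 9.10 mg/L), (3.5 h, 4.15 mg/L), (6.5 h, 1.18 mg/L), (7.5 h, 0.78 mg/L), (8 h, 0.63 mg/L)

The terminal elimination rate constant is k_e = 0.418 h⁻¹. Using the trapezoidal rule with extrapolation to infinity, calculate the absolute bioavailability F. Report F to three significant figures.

F = 0.737

Trapezoidal AUC_0→8 (sublingual tablet):
  [0→0.5]: (0.00+9.20)/2 × 0.5 = 2.3
  [0.5→1.5]: (9.20+9.10)/2 × 1 = 9.15
  [1.5→3.5]: (9.10+4.15)/2 × 2 = 13.25
  [3.5→6.5]: (4.15+1.18)/2 × 3 = 7.995
  [6.5→7.5]: (1.18+0.78)/2 × 1 = 0.98
  [7.5→8]: (0.78+0.63)/2 × 0.5 = 0.3525
  Sum = 34.0275 mg/L·h
Tail: C_last/k_e = 0.63/0.418 = 1.507
AUC_0→∞ (sublingual tablet) = 34.0275 + 1.507 = 35.5345 mg/L·h
F = (AUC_ev/D_ev)/(AUC_iv/D_iv) = (35.5345/150)/(48.2/150) = 0.236897/0.321333 = 0.7372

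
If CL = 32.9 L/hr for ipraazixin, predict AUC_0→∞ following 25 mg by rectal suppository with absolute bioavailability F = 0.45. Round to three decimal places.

AUC = 0.342 mg/L·hr

AUC_0→∞ = F × Dose / CL
        = 0.45 × 25 / 32.9 = 0.341945 mg/L·hr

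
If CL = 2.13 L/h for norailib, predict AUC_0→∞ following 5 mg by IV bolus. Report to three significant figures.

AUC_0→∞ = Dose_iv / CL
        = 5 / 2.13 = 2.34742 mg/L·h

AUC = 2.35 mg/L·h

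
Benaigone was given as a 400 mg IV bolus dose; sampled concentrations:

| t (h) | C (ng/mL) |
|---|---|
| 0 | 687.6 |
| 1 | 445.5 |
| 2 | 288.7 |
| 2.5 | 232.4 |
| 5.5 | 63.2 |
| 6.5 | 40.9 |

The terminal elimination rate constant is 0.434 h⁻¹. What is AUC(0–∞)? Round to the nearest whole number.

Trapezoidal AUC_0→6.5:
  [0→1]: (687.6+445.5)/2 × 1 = 566.55
  [1→2]: (445.5+288.7)/2 × 1 = 367.1
  [2→2.5]: (288.7+232.4)/2 × 0.5 = 130.275
  [2.5→5.5]: (232.4+63.2)/2 × 3 = 443.4
  [5.5→6.5]: (63.2+40.9)/2 × 1 = 52.05
  Sum = 1559.375 ng/mL·h
Extrapolated tail: C_last / k_e = 40.9 / 0.434 = 94.240
AUC_0→∞ = 1559.375 + 94.240 = 1653.615 ng/mL·h

AUC = 1654 ng/mL·h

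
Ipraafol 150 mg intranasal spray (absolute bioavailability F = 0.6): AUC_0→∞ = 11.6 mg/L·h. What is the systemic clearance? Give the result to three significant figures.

CL = 7.76 L/h

CL = F × Dose / AUC_0→∞
   = 0.6 × 150 / 11.6 = 7.75862 L/h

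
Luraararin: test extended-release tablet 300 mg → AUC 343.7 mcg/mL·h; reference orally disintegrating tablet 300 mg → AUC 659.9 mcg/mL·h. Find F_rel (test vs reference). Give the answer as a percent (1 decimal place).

F_rel = (AUC_test/D_test) / (AUC_ref/D_ref)
      = (343.7/300) / (659.9/300)
      = 1.14567 / 2.19967 = 0.5208 = 52.08%

F_rel = 52.1%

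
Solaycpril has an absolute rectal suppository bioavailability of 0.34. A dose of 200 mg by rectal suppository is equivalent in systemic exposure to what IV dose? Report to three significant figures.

D_iv = 68.0 mg

Systemic exposure from an extravascular dose = F × D_ev, so the equivalent IV dose is F × D_ev.
D_iv = F × D_ev = 0.34 × 200 = 68 mg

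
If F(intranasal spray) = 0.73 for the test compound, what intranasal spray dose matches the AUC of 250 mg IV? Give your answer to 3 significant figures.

D_intranasal = 342 mg

For equal systemic exposure: F × D_ev = D_iv
D_ev = D_iv / F = 250 / 0.73 = 342.466 mg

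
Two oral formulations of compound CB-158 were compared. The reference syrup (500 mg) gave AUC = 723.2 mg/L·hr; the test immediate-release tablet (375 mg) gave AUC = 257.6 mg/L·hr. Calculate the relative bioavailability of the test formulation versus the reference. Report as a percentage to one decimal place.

F_rel = (AUC_test/D_test) / (AUC_ref/D_ref)
      = (257.6/375) / (723.2/500)
      = 0.686933 / 1.4464 = 0.4749 = 47.49%

F_rel = 47.5%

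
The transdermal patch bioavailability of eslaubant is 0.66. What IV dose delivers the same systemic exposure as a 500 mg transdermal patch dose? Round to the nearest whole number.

D_iv = 330 mg

Systemic exposure from an extravascular dose = F × D_ev, so the equivalent IV dose is F × D_ev.
D_iv = F × D_ev = 0.66 × 500 = 330 mg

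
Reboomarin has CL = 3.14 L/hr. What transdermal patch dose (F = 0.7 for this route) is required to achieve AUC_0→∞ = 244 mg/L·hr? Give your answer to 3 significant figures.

Dose = CL × AUC_0→∞ / F
     = 3.14 × 244 / 0.7 = 1094.51 mg

Dose = 1090 mg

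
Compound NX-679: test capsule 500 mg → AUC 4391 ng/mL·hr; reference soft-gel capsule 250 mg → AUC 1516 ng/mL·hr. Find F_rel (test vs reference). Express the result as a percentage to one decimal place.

F_rel = 144.8%

F_rel = (AUC_test/D_test) / (AUC_ref/D_ref)
      = (4391/500) / (1516/250)
      = 8.782 / 6.064 = 1.4482 = 144.82%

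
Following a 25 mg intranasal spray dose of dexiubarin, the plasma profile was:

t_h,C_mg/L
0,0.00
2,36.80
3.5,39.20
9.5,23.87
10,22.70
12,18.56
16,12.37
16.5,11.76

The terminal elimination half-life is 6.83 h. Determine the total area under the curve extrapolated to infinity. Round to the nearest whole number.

Trapezoidal AUC_0→16.5:
  [0→2]: (0.00+36.80)/2 × 2 = 36.8
  [2→3.5]: (36.80+39.20)/2 × 1.5 = 57.0
  [3.5→9.5]: (39.20+23.87)/2 × 6 = 189.21
  [9.5→10]: (23.87+22.70)/2 × 0.5 = 11.6425
  [10→12]: (22.70+18.56)/2 × 2 = 41.26
  [12→16]: (18.56+12.37)/2 × 4 = 61.86
  [16→16.5]: (12.37+11.76)/2 × 0.5 = 6.0325
  Sum = 403.805 mg/L·h
k_e = ln2 / t½ = 0.693147 / 6.83 = 0.1015 h^-1
Extrapolated tail: C_last / k_e = 11.76 / 0.1015 = 115.862
AUC_0→∞ = 403.805 + 115.862 = 519.667 mg/L·h

AUC = 520 mg/L·h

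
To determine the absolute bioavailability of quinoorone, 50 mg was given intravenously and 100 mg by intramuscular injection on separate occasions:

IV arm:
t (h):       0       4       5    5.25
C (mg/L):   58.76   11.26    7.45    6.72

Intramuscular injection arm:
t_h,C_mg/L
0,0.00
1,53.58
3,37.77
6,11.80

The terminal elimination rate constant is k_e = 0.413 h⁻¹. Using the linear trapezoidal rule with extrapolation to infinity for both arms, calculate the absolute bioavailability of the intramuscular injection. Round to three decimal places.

F = 0.660

Trapezoidal AUC_0→5.25 (IV):
  [0→4]: (58.76+11.26)/2 × 4 = 140.04
  [4→5]: (11.26+7.45)/2 × 1 = 9.355
  [5→5.25]: (7.45+6.72)/2 × 0.25 = 1.77125
  Sum = 151.16625 mg/L·h
IV tail: 6.72/0.413 = 16.271; AUC_iv,0→∞ = 151.16625 + 16.271 = 167.43725 mg/L·h
Trapezoidal AUC_0→6 (intramuscular injection):
  [0→1]: (0.00+53.58)/2 × 1 = 26.79
  [1→3]: (53.58+37.77)/2 × 2 = 91.35
  [3→6]: (37.77+11.80)/2 × 3 = 74.355
  Sum = 192.495 mg/L·h
intramuscular injection tail: 11.80/0.413 = 28.571; AUC_ev,0→∞ = 192.495 + 28.571 = 221.066 mg/L·h
F = (AUC_ev/D_ev)/(AUC_iv/D_iv) = (221.066/100)/(167.43725/50) = 2.21066/3.348745 = 0.6601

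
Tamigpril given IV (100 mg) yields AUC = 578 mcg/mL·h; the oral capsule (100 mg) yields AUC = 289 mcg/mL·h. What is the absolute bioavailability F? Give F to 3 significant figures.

F = (AUC_ev / D_ev) / (AUC_iv / D_iv)
  = (289/100) / (578/100)
  = 2.89 / 5.78 = 0.5000

F = 0.500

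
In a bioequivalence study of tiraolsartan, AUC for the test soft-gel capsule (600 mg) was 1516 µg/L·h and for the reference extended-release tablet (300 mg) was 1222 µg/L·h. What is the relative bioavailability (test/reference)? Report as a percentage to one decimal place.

F_rel = (AUC_test/D_test) / (AUC_ref/D_ref)
      = (1516/600) / (1222/300)
      = 2.52667 / 4.07333 = 0.6203 = 62.03%

F_rel = 62.0%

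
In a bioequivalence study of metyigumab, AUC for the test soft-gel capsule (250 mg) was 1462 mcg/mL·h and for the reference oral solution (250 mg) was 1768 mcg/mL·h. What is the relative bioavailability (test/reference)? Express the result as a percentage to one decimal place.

F_rel = 82.7%

F_rel = (AUC_test/D_test) / (AUC_ref/D_ref)
      = (1462/250) / (1768/250)
      = 5.848 / 7.072 = 0.8269 = 82.69%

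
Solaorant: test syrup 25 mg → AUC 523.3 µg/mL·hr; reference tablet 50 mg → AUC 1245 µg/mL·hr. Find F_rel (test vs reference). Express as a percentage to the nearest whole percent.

F_rel = (AUC_test/D_test) / (AUC_ref/D_ref)
      = (523.3/25) / (1245/50)
      = 20.932 / 24.9 = 0.8406 = 84.06%

F_rel = 84%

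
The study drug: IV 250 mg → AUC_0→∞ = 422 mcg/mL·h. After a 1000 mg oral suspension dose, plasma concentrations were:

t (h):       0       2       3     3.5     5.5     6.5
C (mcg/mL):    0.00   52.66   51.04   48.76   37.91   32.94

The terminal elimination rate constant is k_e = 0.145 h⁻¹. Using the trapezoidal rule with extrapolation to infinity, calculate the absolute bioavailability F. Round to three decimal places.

Trapezoidal AUC_0→6.5 (oral suspension):
  [0→2]: (0.00+52.66)/2 × 2 = 52.66
  [2→3]: (52.66+51.04)/2 × 1 = 51.85
  [3→3.5]: (51.04+48.76)/2 × 0.5 = 24.95
  [3.5→5.5]: (48.76+37.91)/2 × 2 = 86.67
  [5.5→6.5]: (37.91+32.94)/2 × 1 = 35.425
  Sum = 251.555 mcg/mL·h
Tail: C_last/k_e = 32.94/0.145 = 227.172
AUC_0→∞ (oral suspension) = 251.555 + 227.172 = 478.727 mcg/mL·h
F = (AUC_ev/D_ev)/(AUC_iv/D_iv) = (478.727/1000)/(422/250) = 0.478727/1.688 = 0.2836

F = 0.284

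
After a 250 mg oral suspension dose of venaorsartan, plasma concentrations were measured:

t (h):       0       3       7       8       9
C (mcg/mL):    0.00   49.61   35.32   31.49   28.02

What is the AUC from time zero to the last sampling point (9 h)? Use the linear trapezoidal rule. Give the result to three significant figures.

AUC = 307 mcg/mL·h

Trapezoidal AUC_0→9:
  [0→3]: (0.00+49.61)/2 × 3 = 74.415
  [3→7]: (49.61+35.32)/2 × 4 = 169.86
  [7→8]: (35.32+31.49)/2 × 1 = 33.405
  [8→9]: (31.49+28.02)/2 × 1 = 29.755
  Sum = 307.435 mcg/mL·h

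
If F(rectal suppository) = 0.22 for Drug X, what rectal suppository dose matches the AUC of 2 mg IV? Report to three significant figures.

D_rectal = 9.09 mg

For equal systemic exposure: F × D_ev = D_iv
D_ev = D_iv / F = 2 / 0.22 = 9.09091 mg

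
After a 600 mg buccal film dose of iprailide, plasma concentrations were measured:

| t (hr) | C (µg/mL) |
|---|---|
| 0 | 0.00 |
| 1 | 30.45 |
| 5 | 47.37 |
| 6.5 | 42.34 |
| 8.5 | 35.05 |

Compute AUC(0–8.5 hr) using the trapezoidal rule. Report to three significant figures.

AUC = 316 µg/mL·hr

Trapezoidal AUC_0→8.5:
  [0→1]: (0.00+30.45)/2 × 1 = 15.225
  [1→5]: (30.45+47.37)/2 × 4 = 155.64
  [5→6.5]: (47.37+42.34)/2 × 1.5 = 67.2825
  [6.5→8.5]: (42.34+35.05)/2 × 2 = 77.39
  Sum = 315.5375 µg/mL·hr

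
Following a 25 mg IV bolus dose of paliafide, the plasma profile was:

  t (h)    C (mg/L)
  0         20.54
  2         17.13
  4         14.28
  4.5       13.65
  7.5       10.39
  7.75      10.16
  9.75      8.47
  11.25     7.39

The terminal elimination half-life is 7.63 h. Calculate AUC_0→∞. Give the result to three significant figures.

Trapezoidal AUC_0→11.25:
  [0→2]: (20.54+17.13)/2 × 2 = 37.67
  [2→4]: (17.13+14.28)/2 × 2 = 31.41
  [4→4.5]: (14.28+13.65)/2 × 0.5 = 6.9825
  [4.5→7.5]: (13.65+10.39)/2 × 3 = 36.06
  [7.5→7.75]: (10.39+10.16)/2 × 0.25 = 2.56875
  [7.75→9.75]: (10.16+8.47)/2 × 2 = 18.63
  [9.75→11.25]: (8.47+7.39)/2 × 1.5 = 11.895
  Sum = 145.21625 mg/L·h
k_e = ln2 / t½ = 0.693147 / 7.63 = 0.0908 h^-1
Extrapolated tail: C_last / k_e = 7.39 / 0.0908 = 81.388
AUC_0→∞ = 145.21625 + 81.388 = 226.60425 mg/L·h

AUC = 227 mg/L·h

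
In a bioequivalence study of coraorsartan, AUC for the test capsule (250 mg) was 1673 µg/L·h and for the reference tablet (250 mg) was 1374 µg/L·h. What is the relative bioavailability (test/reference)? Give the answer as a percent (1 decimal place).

F_rel = (AUC_test/D_test) / (AUC_ref/D_ref)
      = (1673/250) / (1374/250)
      = 6.692 / 5.496 = 1.2176 = 121.76%

F_rel = 121.8%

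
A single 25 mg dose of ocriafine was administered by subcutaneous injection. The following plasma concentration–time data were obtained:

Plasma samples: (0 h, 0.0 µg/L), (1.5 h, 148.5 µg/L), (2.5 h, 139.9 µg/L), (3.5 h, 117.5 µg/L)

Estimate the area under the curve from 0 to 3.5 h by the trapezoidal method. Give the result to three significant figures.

AUC = 384 µg/L·h

Trapezoidal AUC_0→3.5:
  [0→1.5]: (0.0+148.5)/2 × 1.5 = 111.375
  [1.5→2.5]: (148.5+139.9)/2 × 1 = 144.2
  [2.5→3.5]: (139.9+117.5)/2 × 1 = 128.7
  Sum = 384.275 µg/L·h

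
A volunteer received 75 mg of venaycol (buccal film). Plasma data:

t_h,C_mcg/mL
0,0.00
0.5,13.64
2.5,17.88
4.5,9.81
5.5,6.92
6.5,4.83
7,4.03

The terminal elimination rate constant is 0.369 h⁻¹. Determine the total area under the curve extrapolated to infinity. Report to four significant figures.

Trapezoidal AUC_0→7:
  [0→0.5]: (0.00+13.64)/2 × 0.5 = 3.41
  [0.5→2.5]: (13.64+17.88)/2 × 2 = 31.52
  [2.5→4.5]: (17.88+9.81)/2 × 2 = 27.69
  [4.5→5.5]: (9.81+6.92)/2 × 1 = 8.365
  [5.5→6.5]: (6.92+4.83)/2 × 1 = 5.875
  [6.5→7]: (4.83+4.03)/2 × 0.5 = 2.215
  Sum = 79.075 mcg/mL·h
Extrapolated tail: C_last / k_e = 4.03 / 0.369 = 10.921
AUC_0→∞ = 79.075 + 10.921 = 89.996 mcg/mL·h

AUC = 90.00 mcg/mL·h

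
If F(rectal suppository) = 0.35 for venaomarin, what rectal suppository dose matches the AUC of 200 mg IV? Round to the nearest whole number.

D_rectal = 571 mg

For equal systemic exposure: F × D_ev = D_iv
D_ev = D_iv / F = 200 / 0.35 = 571.429 mg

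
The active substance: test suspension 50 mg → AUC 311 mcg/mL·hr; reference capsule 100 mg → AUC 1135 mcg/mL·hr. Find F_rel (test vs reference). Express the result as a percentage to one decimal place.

F_rel = 54.8%

F_rel = (AUC_test/D_test) / (AUC_ref/D_ref)
      = (311/50) / (1135/100)
      = 6.22 / 11.35 = 0.5480 = 54.80%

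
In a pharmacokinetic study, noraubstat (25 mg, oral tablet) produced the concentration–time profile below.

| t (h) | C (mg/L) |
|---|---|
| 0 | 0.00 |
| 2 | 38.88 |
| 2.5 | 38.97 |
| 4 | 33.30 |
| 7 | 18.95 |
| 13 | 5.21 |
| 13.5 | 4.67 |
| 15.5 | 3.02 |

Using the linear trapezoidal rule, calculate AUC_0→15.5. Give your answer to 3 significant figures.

Trapezoidal AUC_0→15.5:
  [0→2]: (0.00+38.88)/2 × 2 = 38.88
  [2→2.5]: (38.88+38.97)/2 × 0.5 = 19.4625
  [2.5→4]: (38.97+33.30)/2 × 1.5 = 54.2025
  [4→7]: (33.30+18.95)/2 × 3 = 78.375
  [7→13]: (18.95+5.21)/2 × 6 = 72.48
  [13→13.5]: (5.21+4.67)/2 × 0.5 = 2.47
  [13.5→15.5]: (4.67+3.02)/2 × 2 = 7.69
  Sum = 273.56 mg/L·h

AUC = 274 mg/L·h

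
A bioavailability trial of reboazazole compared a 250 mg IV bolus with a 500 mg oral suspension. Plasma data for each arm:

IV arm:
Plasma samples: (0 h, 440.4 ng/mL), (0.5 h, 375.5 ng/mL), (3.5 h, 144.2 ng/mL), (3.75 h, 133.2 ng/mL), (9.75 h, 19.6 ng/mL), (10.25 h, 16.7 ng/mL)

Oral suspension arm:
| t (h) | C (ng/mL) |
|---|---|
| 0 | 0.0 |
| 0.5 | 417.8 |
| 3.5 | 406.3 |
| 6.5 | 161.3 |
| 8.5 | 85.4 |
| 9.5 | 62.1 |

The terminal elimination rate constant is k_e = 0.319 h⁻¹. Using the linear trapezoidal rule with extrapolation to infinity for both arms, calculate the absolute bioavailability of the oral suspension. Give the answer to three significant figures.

F = 0.880

Trapezoidal AUC_0→10.25 (IV):
  [0→0.5]: (440.4+375.5)/2 × 0.5 = 203.975
  [0.5→3.5]: (375.5+144.2)/2 × 3 = 779.55
  [3.5→3.75]: (144.2+133.2)/2 × 0.25 = 34.675
  [3.75→9.75]: (133.2+19.6)/2 × 6 = 458.4
  [9.75→10.25]: (19.6+16.7)/2 × 0.5 = 9.075
  Sum = 1485.675 ng/mL·h
IV tail: 16.7/0.319 = 52.351; AUC_iv,0→∞ = 1485.675 + 52.351 = 1538.026 ng/mL·h
Trapezoidal AUC_0→9.5 (oral suspension):
  [0→0.5]: (0.0+417.8)/2 × 0.5 = 104.45
  [0.5→3.5]: (417.8+406.3)/2 × 3 = 1236.15
  [3.5→6.5]: (406.3+161.3)/2 × 3 = 851.4
  [6.5→8.5]: (161.3+85.4)/2 × 2 = 246.7
  [8.5→9.5]: (85.4+62.1)/2 × 1 = 73.75
  Sum = 2512.45 ng/mL·h
oral suspension tail: 62.1/0.319 = 194.671; AUC_ev,0→∞ = 2512.45 + 194.671 = 2707.121 ng/mL·h
F = (AUC_ev/D_ev)/(AUC_iv/D_iv) = (2707.121/500)/(1538.026/250) = 5.414242/6.152104 = 0.8801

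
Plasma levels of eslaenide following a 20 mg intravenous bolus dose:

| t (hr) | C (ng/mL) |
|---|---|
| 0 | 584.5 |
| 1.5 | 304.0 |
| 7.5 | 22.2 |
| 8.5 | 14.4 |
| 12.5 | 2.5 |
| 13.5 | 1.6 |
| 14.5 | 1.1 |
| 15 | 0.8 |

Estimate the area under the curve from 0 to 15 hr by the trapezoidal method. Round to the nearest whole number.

Trapezoidal AUC_0→15:
  [0→1.5]: (584.5+304.0)/2 × 1.5 = 666.375
  [1.5→7.5]: (304.0+22.2)/2 × 6 = 978.6
  [7.5→8.5]: (22.2+14.4)/2 × 1 = 18.3
  [8.5→12.5]: (14.4+2.5)/2 × 4 = 33.8
  [12.5→13.5]: (2.5+1.6)/2 × 1 = 2.05
  [13.5→14.5]: (1.6+1.1)/2 × 1 = 1.35
  [14.5→15]: (1.1+0.8)/2 × 0.5 = 0.475
  Sum = 1700.95 ng/mL·hr

AUC = 1701 ng/mL·hr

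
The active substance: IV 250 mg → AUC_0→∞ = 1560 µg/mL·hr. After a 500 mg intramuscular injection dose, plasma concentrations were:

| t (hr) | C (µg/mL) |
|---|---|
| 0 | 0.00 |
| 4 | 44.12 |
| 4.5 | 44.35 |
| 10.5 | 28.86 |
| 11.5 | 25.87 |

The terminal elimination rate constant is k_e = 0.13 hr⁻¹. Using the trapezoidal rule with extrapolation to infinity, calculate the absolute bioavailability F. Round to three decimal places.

F = 0.178

Trapezoidal AUC_0→11.5 (intramuscular injection):
  [0→4]: (0.00+44.12)/2 × 4 = 88.24
  [4→4.5]: (44.12+44.35)/2 × 0.5 = 22.1175
  [4.5→10.5]: (44.35+28.86)/2 × 6 = 219.63
  [10.5→11.5]: (28.86+25.87)/2 × 1 = 27.365
  Sum = 357.3525 µg/mL·hr
Tail: C_last/k_e = 25.87/0.13 = 199.000
AUC_0→∞ (intramuscular injection) = 357.3525 + 199.000 = 556.3525 µg/mL·hr
F = (AUC_ev/D_ev)/(AUC_iv/D_iv) = (556.3525/500)/(1560/250) = 1.112705/6.24 = 0.1783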